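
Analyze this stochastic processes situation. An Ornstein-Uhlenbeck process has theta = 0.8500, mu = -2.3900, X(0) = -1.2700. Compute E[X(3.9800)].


E[X(t)] = mu + (X(0) - mu)*exp(-theta*t)
= -2.3900 + (-1.2700 - -2.3900)*exp(-0.8500*3.9800)
= -2.3900 + 1.1200 * 0.0339
= -2.3520

-2.3520


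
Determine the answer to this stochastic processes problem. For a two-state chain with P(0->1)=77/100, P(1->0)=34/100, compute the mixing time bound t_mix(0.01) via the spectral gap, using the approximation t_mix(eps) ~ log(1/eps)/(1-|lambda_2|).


lambda_2 = |1 - p01 - p10| = |1 - 0.7700 - 0.3400| = 0.1100
t_mix ~ log(1/eps)/(1 - |lambda_2|)
= log(100)/(1 - 0.1100) = 4.6052/0.8900
= 5.1743

5.1743


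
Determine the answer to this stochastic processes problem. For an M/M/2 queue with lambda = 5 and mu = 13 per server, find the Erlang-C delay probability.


a = lambda/mu = 0.3846
rho = a/c = 0.1923
Erlang-C formula applied:
C(c,a) = 0.0620

0.0620


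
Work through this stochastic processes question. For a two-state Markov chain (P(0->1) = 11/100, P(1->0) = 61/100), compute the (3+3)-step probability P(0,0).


P^6 = P^3 * P^3
Computing via matrix multiplication of the transition matrix.
Entry (0,0) of P^6 = 0.8473

0.8473


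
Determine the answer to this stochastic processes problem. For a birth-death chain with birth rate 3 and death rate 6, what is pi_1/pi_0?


For birth-death process, pi_n/pi_0 = (lambda/mu)^n
= (3/6)^1
= 0.5000

0.5000


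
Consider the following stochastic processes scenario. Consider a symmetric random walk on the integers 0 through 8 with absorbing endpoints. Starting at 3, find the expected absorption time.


For symmetric RW on 0,...,N with absorbing barriers, E(i) = i*(N-i)
E(3) = 3 * 5 = 15

15


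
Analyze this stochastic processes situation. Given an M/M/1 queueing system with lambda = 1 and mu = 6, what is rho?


rho = lambda/mu
= 1/6
= 0.1667

0.1667


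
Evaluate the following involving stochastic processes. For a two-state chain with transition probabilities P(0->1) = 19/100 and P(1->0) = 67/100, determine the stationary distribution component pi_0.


Stationary distribution: pi_0 = p10/(p01+p10), pi_1 = p01/(p01+p10)
p01 = 0.1900, p10 = 0.6700
pi_0 = 0.7791

0.7791


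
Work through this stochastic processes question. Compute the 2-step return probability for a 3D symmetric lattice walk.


P(return in 2 steps) = P(reverse first step) = 1/(2d)
= 1/6
= 0.1667

0.1667


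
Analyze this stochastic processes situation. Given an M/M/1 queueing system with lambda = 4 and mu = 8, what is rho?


rho = lambda/mu
= 4/8
= 0.5000

0.5000


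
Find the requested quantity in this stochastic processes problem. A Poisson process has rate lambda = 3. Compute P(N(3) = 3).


P(N(t)=k) = (lambda*t)^k * exp(-lambda*t) / k!
lambda*t = 9
= 9^3 * exp(-9) / 3!
= 729 * 1.2341e-04 / 6
= 0.0150

0.0150


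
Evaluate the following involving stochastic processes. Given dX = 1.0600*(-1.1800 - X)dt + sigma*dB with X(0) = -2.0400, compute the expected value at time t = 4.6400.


E[X(t)] = mu + (X(0) - mu)*exp(-theta*t)
= -1.1800 + (-2.0400 - -1.1800)*exp(-1.0600*4.6400)
= -1.1800 + -0.8600 * 0.0073
= -1.1863

-1.1863


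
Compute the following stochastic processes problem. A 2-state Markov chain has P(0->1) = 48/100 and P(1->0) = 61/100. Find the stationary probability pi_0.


Stationary distribution: pi_0 = p10/(p01+p10), pi_1 = p01/(p01+p10)
p01 = 0.4800, p10 = 0.6100
pi_0 = 0.5596

0.5596


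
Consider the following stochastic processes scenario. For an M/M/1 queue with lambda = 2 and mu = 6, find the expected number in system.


rho = 2/6 = 0.3333
L = rho/(1-rho)
= 0.3333/0.6667
= 0.5000

0.5000


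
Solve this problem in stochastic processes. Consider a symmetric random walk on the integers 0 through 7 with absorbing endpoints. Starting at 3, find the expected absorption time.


For symmetric RW on 0,...,N with absorbing barriers, E(i) = i*(N-i)
E(3) = 3 * 4 = 12

12


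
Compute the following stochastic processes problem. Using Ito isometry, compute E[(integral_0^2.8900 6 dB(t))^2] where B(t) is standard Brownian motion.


By Ito isometry: E[(int f dB)^2] = int f^2 dt
= 6^2 * 2.8900
= 36 * 2.8900 = 104.0400

104.0400


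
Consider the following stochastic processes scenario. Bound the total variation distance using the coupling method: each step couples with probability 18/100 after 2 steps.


TV distance bound <= (1-delta)^n
= (1 - 0.1800)^2
= 0.8200^2
= 0.6724

0.6724


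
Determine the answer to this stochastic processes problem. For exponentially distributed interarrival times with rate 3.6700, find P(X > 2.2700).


P(X > t) = exp(-lambda * t)
= exp(-3.6700 * 2.2700)
= exp(-8.3309) = 2.4096e-04

2.4096e-04


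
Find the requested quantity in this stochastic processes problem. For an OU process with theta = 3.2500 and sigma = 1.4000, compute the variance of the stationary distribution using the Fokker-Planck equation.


Stationary variance = sigma^2 / (2*theta)
= 1.4000^2 / (2*3.2500)
= 1.9600 / 6.5000
= 0.3015

0.3015


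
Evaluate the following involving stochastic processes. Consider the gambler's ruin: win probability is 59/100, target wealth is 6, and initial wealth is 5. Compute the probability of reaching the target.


Gambler's ruin formula:
r = q/p = 0.4100/0.5900 = 0.6949
P(win) = (1 - r^i)/(1 - r^N)
= (1 - 0.6949^5)/(1 - 0.6949^6)
= 0.9443

0.9443


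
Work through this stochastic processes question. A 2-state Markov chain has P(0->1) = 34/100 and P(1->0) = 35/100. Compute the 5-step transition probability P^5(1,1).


Computing P^5 by matrix multiplication.
P = [[0.6600, 0.3400], [0.3500, 0.6500]]
After raising P to the power 5:
P^5(1,1) = 0.4942

0.4942


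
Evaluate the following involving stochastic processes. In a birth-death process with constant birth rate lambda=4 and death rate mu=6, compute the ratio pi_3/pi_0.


For birth-death process, pi_n/pi_0 = (lambda/mu)^n
= (4/6)^3
= 0.2963

0.2963


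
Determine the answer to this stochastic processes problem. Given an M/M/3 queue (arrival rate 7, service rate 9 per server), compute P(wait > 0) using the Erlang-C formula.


a = lambda/mu = 0.7778
rho = a/c = 0.2593
Erlang-C formula applied:
C(c,a) = 0.0484

0.0484


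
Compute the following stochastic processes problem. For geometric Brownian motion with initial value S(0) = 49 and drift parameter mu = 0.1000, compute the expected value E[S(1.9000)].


E[S(t)] = S(0) * exp(mu * t)
= 49 * exp(0.1000 * 1.9000)
= 49 * 1.2092
= 59.2532

59.2532


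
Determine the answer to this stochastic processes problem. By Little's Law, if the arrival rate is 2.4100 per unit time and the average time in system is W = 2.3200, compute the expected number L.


Little's Law: L = lambda * W
= 2.4100 * 2.3200
= 5.5912

5.5912


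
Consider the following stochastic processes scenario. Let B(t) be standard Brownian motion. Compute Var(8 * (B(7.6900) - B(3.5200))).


Var(alpha*(B(t)-B(s))) = alpha^2 * (t-s)
= 8^2 * (7.6900 - 3.5200)
= 64 * 4.1700
= 266.8800

266.8800


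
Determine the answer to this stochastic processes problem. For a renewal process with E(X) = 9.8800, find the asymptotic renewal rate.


Long-run renewal rate = 1/E(X)
= 1/9.8800
= 0.1012

0.1012


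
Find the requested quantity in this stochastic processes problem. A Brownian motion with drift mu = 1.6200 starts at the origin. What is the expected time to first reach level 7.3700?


Expected first passage time = a/mu
= 7.3700/1.6200
= 4.5494

4.5494


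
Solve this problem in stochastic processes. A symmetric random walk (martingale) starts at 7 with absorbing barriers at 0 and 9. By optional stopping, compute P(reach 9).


By optional stopping theorem: E(M at tau) = M(0) = 7
P(hit 9)*9 + P(hit 0)*0 = 7
P(hit 9) = (7 - 0)/(9 - 0) = 7/9 = 0.7778

0.7778


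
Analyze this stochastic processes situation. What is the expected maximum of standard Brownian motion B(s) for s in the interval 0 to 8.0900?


E(max B(s)) = sqrt(2t/pi)
= sqrt(2*8.0900/pi)
= sqrt(5.1503)
= 2.2694

2.2694


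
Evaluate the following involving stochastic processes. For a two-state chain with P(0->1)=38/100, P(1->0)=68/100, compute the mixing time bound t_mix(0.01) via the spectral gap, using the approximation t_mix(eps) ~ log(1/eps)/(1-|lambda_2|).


lambda_2 = |1 - p01 - p10| = |1 - 0.3800 - 0.6800| = 0.0600
t_mix ~ log(1/eps)/(1 - |lambda_2|)
= log(100)/(1 - 0.0600) = 4.6052/0.9400
= 4.8991

4.8991


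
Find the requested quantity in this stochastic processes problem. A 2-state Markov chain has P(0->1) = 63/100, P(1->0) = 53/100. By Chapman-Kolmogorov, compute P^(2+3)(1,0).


P^5 = P^2 * P^3
Computing via matrix multiplication of the transition matrix.
Entry (1,0) of P^5 = 0.4569

0.4569


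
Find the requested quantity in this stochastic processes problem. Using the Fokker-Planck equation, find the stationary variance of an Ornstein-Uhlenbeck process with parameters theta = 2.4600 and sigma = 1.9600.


Stationary variance = sigma^2 / (2*theta)
= 1.9600^2 / (2*2.4600)
= 3.8416 / 4.9200
= 0.7808

0.7808


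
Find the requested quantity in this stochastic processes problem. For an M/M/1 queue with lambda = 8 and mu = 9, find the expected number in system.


rho = 8/9 = 0.8889
L = rho/(1-rho)
= 0.8889/0.1111
= 8.0000

8.0000


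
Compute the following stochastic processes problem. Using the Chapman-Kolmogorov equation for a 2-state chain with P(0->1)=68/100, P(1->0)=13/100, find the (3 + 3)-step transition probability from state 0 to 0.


P^6 = P^3 * P^3
Computing via matrix multiplication of the transition matrix.
Entry (0,0) of P^6 = 0.1605

0.1605


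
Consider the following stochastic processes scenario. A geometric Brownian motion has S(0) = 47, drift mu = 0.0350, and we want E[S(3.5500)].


E[S(t)] = S(0) * exp(mu * t)
= 47 * exp(0.0350 * 3.5500)
= 47 * 1.1323
= 53.2180

53.2180


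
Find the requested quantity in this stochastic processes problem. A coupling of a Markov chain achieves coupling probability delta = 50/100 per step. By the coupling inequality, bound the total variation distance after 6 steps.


TV distance bound <= (1-delta)^n
= (1 - 0.5000)^6
= 0.5000^6
= 0.0156

0.0156


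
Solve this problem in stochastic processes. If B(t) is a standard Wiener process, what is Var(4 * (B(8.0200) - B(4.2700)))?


Var(alpha*(B(t)-B(s))) = alpha^2 * (t-s)
= 4^2 * (8.0200 - 4.2700)
= 16 * 3.7500
= 60.0000

60.0000


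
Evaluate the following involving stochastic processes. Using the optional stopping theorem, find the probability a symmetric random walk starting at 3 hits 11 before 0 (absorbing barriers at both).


By optional stopping theorem: E(M at tau) = M(0) = 3
P(hit 11)*11 + P(hit 0)*0 = 3
P(hit 11) = (3 - 0)/(11 - 0) = 3/11 = 0.2727

0.2727


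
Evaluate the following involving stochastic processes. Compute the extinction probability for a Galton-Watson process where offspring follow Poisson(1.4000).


Since mu = 1.4000 > 1, extinction prob q < 1.
Solve s = exp(mu*(s-1)) iteratively.
q = 0.4890

0.4890


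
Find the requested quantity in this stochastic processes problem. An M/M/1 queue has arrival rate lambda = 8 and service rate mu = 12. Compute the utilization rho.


rho = lambda/mu
= 8/12
= 0.6667

0.6667


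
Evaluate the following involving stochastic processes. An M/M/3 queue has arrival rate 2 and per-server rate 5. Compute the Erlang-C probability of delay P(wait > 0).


a = lambda/mu = 0.4000
rho = a/c = 0.1333
Erlang-C formula applied:
C(c,a) = 0.0082

0.0082


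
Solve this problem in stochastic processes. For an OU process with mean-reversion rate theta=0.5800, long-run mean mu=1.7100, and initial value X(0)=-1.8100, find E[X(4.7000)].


E[X(t)] = mu + (X(0) - mu)*exp(-theta*t)
= 1.7100 + (-1.8100 - 1.7100)*exp(-0.5800*4.7000)
= 1.7100 + -3.5200 * 0.0655
= 1.4795

1.4795


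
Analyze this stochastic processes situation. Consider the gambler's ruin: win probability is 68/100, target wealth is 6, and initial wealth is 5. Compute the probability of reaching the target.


Gambler's ruin formula:
r = q/p = 0.3200/0.6800 = 0.4706
P(win) = (1 - r^i)/(1 - r^N)
= (1 - 0.4706^5)/(1 - 0.4706^6)
= 0.9876

0.9876


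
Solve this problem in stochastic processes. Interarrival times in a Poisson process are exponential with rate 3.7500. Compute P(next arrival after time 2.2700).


P(X > t) = exp(-lambda * t)
= exp(-3.7500 * 2.2700)
= exp(-8.5125) = 2.0094e-04

2.0094e-04


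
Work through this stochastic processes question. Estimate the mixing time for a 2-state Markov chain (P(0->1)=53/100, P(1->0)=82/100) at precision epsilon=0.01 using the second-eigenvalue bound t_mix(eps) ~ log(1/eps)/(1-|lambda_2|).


lambda_2 = |1 - p01 - p10| = |1 - 0.5300 - 0.8200| = 0.3500
t_mix ~ log(1/eps)/(1 - |lambda_2|)
= log(100)/(1 - 0.3500) = 4.6052/0.6500
= 7.0849

7.0849


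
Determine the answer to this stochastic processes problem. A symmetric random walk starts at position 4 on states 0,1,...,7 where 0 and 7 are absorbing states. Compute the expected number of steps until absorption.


For symmetric RW on 0,...,N with absorbing barriers, E(i) = i*(N-i)
E(4) = 4 * 3 = 12

12


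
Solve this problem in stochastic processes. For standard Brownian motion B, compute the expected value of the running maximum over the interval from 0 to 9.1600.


E(max B(s)) = sqrt(2t/pi)
= sqrt(2*9.1600/pi)
= sqrt(5.8314)
= 2.4148

2.4148


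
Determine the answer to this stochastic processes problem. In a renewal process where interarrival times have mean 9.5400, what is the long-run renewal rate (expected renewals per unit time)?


Long-run renewal rate = 1/E(X)
= 1/9.5400
= 0.1048

0.1048


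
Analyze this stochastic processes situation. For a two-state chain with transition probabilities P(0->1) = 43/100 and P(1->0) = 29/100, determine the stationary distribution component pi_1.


Stationary distribution: pi_0 = p10/(p01+p10), pi_1 = p01/(p01+p10)
p01 = 0.4300, p10 = 0.2900
pi_1 = 0.5972

0.5972


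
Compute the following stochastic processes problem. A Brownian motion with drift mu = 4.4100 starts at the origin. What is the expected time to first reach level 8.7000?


Expected first passage time = a/mu
= 8.7000/4.4100
= 1.9728

1.9728


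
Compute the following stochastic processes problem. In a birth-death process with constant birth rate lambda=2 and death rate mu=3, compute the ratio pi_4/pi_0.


For birth-death process, pi_n/pi_0 = (lambda/mu)^n
= (2/3)^4
= 0.1975

0.1975


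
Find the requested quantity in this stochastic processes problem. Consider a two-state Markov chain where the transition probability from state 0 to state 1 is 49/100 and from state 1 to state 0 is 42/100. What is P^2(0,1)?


Computing P^2 by matrix multiplication.
P = [[0.5100, 0.4900], [0.4200, 0.5800]]
After raising P to the power 2:
P^2(0,1) = 0.5341

0.5341


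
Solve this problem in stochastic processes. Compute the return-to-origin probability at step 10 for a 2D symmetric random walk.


P = C(10,5)^2 / 4^10
= 252^2 / 1048576
= 63504 / 1048576
= 0.0606

0.0606


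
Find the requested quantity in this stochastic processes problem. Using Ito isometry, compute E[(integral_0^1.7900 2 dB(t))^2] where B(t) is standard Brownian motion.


By Ito isometry: E[(int f dB)^2] = int f^2 dt
= 2^2 * 1.7900
= 4 * 1.7900 = 7.1600

7.1600


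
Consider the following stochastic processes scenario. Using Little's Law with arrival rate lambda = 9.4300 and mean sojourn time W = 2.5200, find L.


Little's Law: L = lambda * W
= 9.4300 * 2.5200
= 23.7636

23.7636


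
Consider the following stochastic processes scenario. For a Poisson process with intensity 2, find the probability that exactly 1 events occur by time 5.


P(N(t)=k) = (lambda*t)^k * exp(-lambda*t) / k!
lambda*t = 10
= 10^1 * exp(-10) / 1!
= 10 * 4.5400e-05 / 1
= 4.5400e-04

4.5400e-04


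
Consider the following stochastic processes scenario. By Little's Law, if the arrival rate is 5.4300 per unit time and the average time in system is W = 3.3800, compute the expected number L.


Little's Law: L = lambda * W
= 5.4300 * 3.3800
= 18.3534

18.3534


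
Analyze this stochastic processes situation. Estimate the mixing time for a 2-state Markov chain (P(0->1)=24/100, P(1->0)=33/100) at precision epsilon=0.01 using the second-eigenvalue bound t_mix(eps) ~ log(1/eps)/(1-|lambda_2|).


lambda_2 = |1 - p01 - p10| = |1 - 0.2400 - 0.3300| = 0.4300
t_mix ~ log(1/eps)/(1 - |lambda_2|)
= log(100)/(1 - 0.4300) = 4.6052/0.5700
= 8.0792

8.0792


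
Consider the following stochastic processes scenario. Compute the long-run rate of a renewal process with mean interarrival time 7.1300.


Long-run renewal rate = 1/E(X)
= 1/7.1300
= 0.1403

0.1403


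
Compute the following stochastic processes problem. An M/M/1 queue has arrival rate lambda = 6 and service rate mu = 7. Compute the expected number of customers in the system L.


rho = 6/7 = 0.8571
L = rho/(1-rho)
= 0.8571/0.1429
= 6.0000

6.0000


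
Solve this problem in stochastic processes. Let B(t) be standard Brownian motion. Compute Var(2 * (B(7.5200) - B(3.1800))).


Var(alpha*(B(t)-B(s))) = alpha^2 * (t-s)
= 2^2 * (7.5200 - 3.1800)
= 4 * 4.3400
= 17.3600

17.3600


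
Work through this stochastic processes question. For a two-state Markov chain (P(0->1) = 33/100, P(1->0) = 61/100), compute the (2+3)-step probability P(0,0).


P^5 = P^2 * P^3
Computing via matrix multiplication of the transition matrix.
Entry (0,0) of P^5 = 0.6489

0.6489


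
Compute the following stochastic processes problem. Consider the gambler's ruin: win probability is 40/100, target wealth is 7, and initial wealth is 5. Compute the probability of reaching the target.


Gambler's ruin formula:
r = q/p = 0.6000/0.4000 = 1.5000
P(win) = (1 - r^i)/(1 - r^N)
= (1 - 1.5000^5)/(1 - 1.5000^7)
= 0.4099

0.4099


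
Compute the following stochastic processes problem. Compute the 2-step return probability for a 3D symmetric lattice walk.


P(return in 2 steps) = P(reverse first step) = 1/(2d)
= 1/6
= 0.1667

0.1667


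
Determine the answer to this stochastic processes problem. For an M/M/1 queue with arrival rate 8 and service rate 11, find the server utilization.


rho = lambda/mu
= 8/11
= 0.7273

0.7273


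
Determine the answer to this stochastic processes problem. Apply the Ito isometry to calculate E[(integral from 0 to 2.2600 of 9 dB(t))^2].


By Ito isometry: E[(int f dB)^2] = int f^2 dt
= 9^2 * 2.2600
= 81 * 2.2600 = 183.0600

183.0600


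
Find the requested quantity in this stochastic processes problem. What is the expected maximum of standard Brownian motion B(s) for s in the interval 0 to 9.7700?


E(max B(s)) = sqrt(2t/pi)
= sqrt(2*9.7700/pi)
= sqrt(6.2198)
= 2.4939

2.4939


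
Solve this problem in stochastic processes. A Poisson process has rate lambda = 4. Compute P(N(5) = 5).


P(N(t)=k) = (lambda*t)^k * exp(-lambda*t) / k!
lambda*t = 20
= 20^5 * exp(-20) / 5!
= 3200000 * 2.0612e-09 / 120
= 5.4964e-05

5.4964e-05


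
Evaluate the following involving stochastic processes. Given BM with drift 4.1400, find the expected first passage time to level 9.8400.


Expected first passage time = a/mu
= 9.8400/4.1400
= 2.3768

2.3768


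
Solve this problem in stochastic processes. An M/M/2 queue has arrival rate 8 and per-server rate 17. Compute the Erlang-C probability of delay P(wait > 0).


a = lambda/mu = 0.4706
rho = a/c = 0.2353
Erlang-C formula applied:
C(c,a) = 0.0896

0.0896


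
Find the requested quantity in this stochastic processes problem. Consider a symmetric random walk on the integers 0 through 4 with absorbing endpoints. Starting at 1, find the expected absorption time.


For symmetric RW on 0,...,N with absorbing barriers, E(i) = i*(N-i)
E(1) = 1 * 3 = 3

3


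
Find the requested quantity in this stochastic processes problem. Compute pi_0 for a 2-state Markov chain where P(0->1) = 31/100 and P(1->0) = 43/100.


Stationary distribution: pi_0 = p10/(p01+p10), pi_1 = p01/(p01+p10)
p01 = 0.3100, p10 = 0.4300
pi_0 = 0.5811

0.5811


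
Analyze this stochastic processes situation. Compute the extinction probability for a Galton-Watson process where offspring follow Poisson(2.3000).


Since mu = 2.3000 > 1, extinction prob q < 1.
Solve s = exp(mu*(s-1)) iteratively.
q = 0.1376

0.1376


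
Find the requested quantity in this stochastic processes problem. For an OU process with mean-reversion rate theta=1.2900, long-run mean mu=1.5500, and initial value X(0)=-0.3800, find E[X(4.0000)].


E[X(t)] = mu + (X(0) - mu)*exp(-theta*t)
= 1.5500 + (-0.3800 - 1.5500)*exp(-1.2900*4.0000)
= 1.5500 + -1.9300 * 0.0057
= 1.5389

1.5389


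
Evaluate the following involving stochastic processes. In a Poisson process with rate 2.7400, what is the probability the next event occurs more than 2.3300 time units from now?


P(X > t) = exp(-lambda * t)
= exp(-2.7400 * 2.3300)
= exp(-6.3842) = 0.0017

0.0017


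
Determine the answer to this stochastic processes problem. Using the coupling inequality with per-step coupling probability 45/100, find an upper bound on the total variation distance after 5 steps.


TV distance bound <= (1-delta)^n
= (1 - 0.4500)^5
= 0.5500^5
= 0.0503

0.0503


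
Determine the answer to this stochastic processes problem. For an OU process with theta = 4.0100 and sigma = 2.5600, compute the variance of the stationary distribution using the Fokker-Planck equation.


Stationary variance = sigma^2 / (2*theta)
= 2.5600^2 / (2*4.0100)
= 6.5536 / 8.0200
= 0.8172

0.8172


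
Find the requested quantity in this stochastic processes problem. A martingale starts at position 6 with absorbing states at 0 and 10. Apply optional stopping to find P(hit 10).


By optional stopping theorem: E(M at tau) = M(0) = 6
P(hit 10)*10 + P(hit 0)*0 = 6
P(hit 10) = (6 - 0)/(10 - 0) = 3/5 = 0.6000

0.6000


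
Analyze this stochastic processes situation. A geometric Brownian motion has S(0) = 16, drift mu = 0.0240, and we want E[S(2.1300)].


E[S(t)] = S(0) * exp(mu * t)
= 16 * exp(0.0240 * 2.1300)
= 16 * 1.0524
= 16.8392

16.8392


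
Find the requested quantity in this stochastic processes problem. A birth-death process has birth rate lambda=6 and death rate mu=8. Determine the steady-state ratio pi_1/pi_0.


For birth-death process, pi_n/pi_0 = (lambda/mu)^n
= (6/8)^1
= 0.7500

0.7500


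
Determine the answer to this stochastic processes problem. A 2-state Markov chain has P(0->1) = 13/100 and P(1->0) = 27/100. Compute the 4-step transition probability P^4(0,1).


Computing P^4 by matrix multiplication.
P = [[0.8700, 0.1300], [0.2700, 0.7300]]
After raising P to the power 4:
P^4(0,1) = 0.2829

0.2829


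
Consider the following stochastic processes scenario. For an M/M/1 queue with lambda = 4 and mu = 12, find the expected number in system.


rho = 4/12 = 0.3333
L = rho/(1-rho)
= 0.3333/0.6667
= 0.5000

0.5000


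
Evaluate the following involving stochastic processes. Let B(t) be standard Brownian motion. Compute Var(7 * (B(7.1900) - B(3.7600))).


Var(alpha*(B(t)-B(s))) = alpha^2 * (t-s)
= 7^2 * (7.1900 - 3.7600)
= 49 * 3.4300
= 168.0700

168.0700


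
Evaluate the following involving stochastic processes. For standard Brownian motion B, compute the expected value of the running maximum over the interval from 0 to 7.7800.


E(max B(s)) = sqrt(2t/pi)
= sqrt(2*7.7800/pi)
= sqrt(4.9529)
= 2.2255

2.2255


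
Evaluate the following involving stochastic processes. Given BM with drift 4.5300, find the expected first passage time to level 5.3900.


Expected first passage time = a/mu
= 5.3900/4.5300
= 1.1898

1.1898


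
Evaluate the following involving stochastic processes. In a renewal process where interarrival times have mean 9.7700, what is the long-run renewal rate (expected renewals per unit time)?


Long-run renewal rate = 1/E(X)
= 1/9.7700
= 0.1024

0.1024


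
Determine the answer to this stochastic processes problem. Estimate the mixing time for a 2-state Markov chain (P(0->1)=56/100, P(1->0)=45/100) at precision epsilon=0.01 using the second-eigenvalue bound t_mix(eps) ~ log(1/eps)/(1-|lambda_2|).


lambda_2 = |1 - p01 - p10| = |1 - 0.5600 - 0.4500| = 0.0100
t_mix ~ log(1/eps)/(1 - |lambda_2|)
= log(100)/(1 - 0.0100) = 4.6052/0.9900
= 4.6517

4.6517


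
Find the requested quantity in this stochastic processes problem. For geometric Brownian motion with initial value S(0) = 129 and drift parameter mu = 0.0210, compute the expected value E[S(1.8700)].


E[S(t)] = S(0) * exp(mu * t)
= 129 * exp(0.0210 * 1.8700)
= 129 * 1.0401
= 134.1666

134.1666


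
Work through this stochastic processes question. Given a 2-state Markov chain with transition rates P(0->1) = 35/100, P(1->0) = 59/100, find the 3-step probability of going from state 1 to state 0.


Computing P^3 by matrix multiplication.
P = [[0.6500, 0.3500], [0.5900, 0.4100]]
After raising P to the power 3:
P^3(1,0) = 0.6275

0.6275


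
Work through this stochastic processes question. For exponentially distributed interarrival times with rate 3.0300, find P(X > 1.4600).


P(X > t) = exp(-lambda * t)
= exp(-3.0300 * 1.4600)
= exp(-4.4238) = 0.0120

0.0120


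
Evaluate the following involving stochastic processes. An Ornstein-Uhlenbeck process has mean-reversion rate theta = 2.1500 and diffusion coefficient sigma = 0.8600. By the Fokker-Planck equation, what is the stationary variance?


Stationary variance = sigma^2 / (2*theta)
= 0.8600^2 / (2*2.1500)
= 0.7396 / 4.3000
= 0.1720

0.1720


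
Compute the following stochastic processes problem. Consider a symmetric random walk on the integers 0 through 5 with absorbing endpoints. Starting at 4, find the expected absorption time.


For symmetric RW on 0,...,N with absorbing barriers, E(i) = i*(N-i)
E(4) = 4 * 1 = 4

4


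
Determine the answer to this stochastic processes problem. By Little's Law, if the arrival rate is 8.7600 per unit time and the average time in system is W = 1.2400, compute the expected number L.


Little's Law: L = lambda * W
= 8.7600 * 1.2400
= 10.8624

10.8624


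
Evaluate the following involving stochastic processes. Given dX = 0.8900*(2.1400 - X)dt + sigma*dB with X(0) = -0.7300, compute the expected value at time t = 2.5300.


E[X(t)] = mu + (X(0) - mu)*exp(-theta*t)
= 2.1400 + (-0.7300 - 2.1400)*exp(-0.8900*2.5300)
= 2.1400 + -2.8700 * 0.1052
= 1.8380

1.8380


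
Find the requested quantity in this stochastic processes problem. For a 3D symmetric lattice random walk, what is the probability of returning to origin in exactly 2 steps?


P(return in 2 steps) = P(reverse first step) = 1/(2d)
= 1/6
= 0.1667

0.1667


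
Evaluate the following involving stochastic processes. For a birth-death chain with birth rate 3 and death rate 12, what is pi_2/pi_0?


For birth-death process, pi_n/pi_0 = (lambda/mu)^n
= (3/12)^2
= 0.0625

0.0625


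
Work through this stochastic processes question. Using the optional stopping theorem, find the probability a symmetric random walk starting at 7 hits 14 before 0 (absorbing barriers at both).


By optional stopping theorem: E(M at tau) = M(0) = 7
P(hit 14)*14 + P(hit 0)*0 = 7
P(hit 14) = (7 - 0)/(14 - 0) = 1/2 = 0.5000

0.5000


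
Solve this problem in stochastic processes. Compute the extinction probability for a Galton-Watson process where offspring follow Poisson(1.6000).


Since mu = 1.6000 > 1, extinction prob q < 1.
Solve s = exp(mu*(s-1)) iteratively.
q = 0.3580

0.3580


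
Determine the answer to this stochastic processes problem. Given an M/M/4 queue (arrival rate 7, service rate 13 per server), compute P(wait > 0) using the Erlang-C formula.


a = lambda/mu = 0.5385
rho = a/c = 0.1346
Erlang-C formula applied:
C(c,a) = 0.0024

0.0024


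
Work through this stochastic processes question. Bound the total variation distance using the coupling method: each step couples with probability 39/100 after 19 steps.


TV distance bound <= (1-delta)^n
= (1 - 0.3900)^19
= 0.6100^19
= 8.3419e-05

8.3419e-05


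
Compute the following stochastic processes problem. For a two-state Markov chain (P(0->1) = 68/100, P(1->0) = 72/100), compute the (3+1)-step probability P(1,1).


P^4 = P^3 * P^1
Computing via matrix multiplication of the transition matrix.
Entry (1,1) of P^4 = 0.4989

0.4989


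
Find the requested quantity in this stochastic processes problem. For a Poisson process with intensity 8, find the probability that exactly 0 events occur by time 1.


P(N(t)=k) = (lambda*t)^k * exp(-lambda*t) / k!
lambda*t = 8
= 8^0 * exp(-8) / 0!
= 1 * 3.3546e-04 / 1
= 3.3546e-04

3.3546e-04


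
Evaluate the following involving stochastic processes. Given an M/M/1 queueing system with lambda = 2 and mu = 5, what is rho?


rho = lambda/mu
= 2/5
= 0.4000

0.4000


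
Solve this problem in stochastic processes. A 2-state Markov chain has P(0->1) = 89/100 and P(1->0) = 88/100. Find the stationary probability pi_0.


Stationary distribution: pi_0 = p10/(p01+p10), pi_1 = p01/(p01+p10)
p01 = 0.8900, p10 = 0.8800
pi_0 = 0.4972

0.4972


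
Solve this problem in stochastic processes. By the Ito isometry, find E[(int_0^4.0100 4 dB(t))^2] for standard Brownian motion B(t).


By Ito isometry: E[(int f dB)^2] = int f^2 dt
= 4^2 * 4.0100
= 16 * 4.0100 = 64.1600

64.1600


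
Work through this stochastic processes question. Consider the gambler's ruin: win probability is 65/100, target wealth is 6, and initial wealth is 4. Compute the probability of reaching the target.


Gambler's ruin formula:
r = q/p = 0.3500/0.6500 = 0.5385
P(win) = (1 - r^i)/(1 - r^N)
= (1 - 0.5385^4)/(1 - 0.5385^6)
= 0.9388

0.9388


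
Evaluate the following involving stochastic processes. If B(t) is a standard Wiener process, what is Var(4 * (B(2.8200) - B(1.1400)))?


Var(alpha*(B(t)-B(s))) = alpha^2 * (t-s)
= 4^2 * (2.8200 - 1.1400)
= 16 * 1.6800
= 26.8800

26.8800


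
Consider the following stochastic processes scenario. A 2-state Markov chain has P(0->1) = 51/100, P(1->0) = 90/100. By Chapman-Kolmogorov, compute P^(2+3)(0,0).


P^5 = P^2 * P^3
Computing via matrix multiplication of the transition matrix.
Entry (0,0) of P^5 = 0.6341

0.6341


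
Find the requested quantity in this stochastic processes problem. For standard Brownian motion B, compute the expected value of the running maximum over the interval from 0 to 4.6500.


E(max B(s)) = sqrt(2t/pi)
= sqrt(2*4.6500/pi)
= sqrt(2.9603)
= 1.7205

1.7205


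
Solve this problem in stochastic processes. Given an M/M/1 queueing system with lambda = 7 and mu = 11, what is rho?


rho = lambda/mu
= 7/11
= 0.6364

0.6364


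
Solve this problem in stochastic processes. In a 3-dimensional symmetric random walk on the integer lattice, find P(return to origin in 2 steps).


P(return in 2 steps) = P(reverse first step) = 1/(2d)
= 1/6
= 0.1667

0.1667


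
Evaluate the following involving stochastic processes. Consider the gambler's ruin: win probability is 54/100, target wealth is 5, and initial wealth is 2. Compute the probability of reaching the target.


Gambler's ruin formula:
r = q/p = 0.4600/0.5400 = 0.8519
P(win) = (1 - r^i)/(1 - r^N)
= (1 - 0.8519^2)/(1 - 0.8519^5)
= 0.4975

0.4975


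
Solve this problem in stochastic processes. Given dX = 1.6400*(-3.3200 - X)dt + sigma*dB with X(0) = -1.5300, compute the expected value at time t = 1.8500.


E[X(t)] = mu + (X(0) - mu)*exp(-theta*t)
= -3.3200 + (-1.5300 - -3.3200)*exp(-1.6400*1.8500)
= -3.3200 + 1.7900 * 0.0481
= -3.2339

-3.2339


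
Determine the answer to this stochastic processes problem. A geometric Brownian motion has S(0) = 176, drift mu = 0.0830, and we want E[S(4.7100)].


E[S(t)] = S(0) * exp(mu * t)
= 176 * exp(0.0830 * 4.7100)
= 176 * 1.4784
= 260.1905

260.1905


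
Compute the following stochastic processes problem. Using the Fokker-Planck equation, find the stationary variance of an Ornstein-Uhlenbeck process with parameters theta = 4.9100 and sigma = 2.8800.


Stationary variance = sigma^2 / (2*theta)
= 2.8800^2 / (2*4.9100)
= 8.2944 / 9.8200
= 0.8446

0.8446


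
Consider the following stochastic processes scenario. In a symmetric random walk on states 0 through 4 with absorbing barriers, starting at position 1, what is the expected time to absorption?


For symmetric RW on 0,...,N with absorbing barriers, E(i) = i*(N-i)
E(1) = 1 * 3 = 3

3


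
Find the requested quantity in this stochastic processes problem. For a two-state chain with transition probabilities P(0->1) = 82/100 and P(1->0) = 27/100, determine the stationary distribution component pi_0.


Stationary distribution: pi_0 = p10/(p01+p10), pi_1 = p01/(p01+p10)
p01 = 0.8200, p10 = 0.2700
pi_0 = 0.2477

0.2477


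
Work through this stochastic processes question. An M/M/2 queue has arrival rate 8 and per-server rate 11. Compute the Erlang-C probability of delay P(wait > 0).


a = lambda/mu = 0.7273
rho = a/c = 0.3636
Erlang-C formula applied:
C(c,a) = 0.1939

0.1939


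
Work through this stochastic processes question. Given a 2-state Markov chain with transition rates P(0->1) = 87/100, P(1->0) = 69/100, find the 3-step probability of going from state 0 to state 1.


Computing P^3 by matrix multiplication.
P = [[0.1300, 0.8700], [0.6900, 0.3100]]
After raising P to the power 3:
P^3(0,1) = 0.6556

0.6556


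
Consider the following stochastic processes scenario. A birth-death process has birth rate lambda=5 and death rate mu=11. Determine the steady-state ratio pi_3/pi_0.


For birth-death process, pi_n/pi_0 = (lambda/mu)^n
= (5/11)^3
= 0.0939

0.0939


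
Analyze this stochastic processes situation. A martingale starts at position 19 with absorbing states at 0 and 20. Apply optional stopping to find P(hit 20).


By optional stopping theorem: E(M at tau) = M(0) = 19
P(hit 20)*20 + P(hit 0)*0 = 19
P(hit 20) = (19 - 0)/(20 - 0) = 19/20 = 0.9500

0.9500


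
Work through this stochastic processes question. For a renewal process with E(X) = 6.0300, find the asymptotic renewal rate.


Long-run renewal rate = 1/E(X)
= 1/6.0300
= 0.1658

0.1658


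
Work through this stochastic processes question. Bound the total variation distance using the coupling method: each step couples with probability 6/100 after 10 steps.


TV distance bound <= (1-delta)^n
= (1 - 0.0600)^10
= 0.9400^10
= 0.5386

0.5386


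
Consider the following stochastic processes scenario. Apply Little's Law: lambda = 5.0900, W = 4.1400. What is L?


Little's Law: L = lambda * W
= 5.0900 * 4.1400
= 21.0726

21.0726


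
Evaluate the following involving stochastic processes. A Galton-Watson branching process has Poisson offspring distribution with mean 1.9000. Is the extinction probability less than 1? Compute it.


Since mu = 1.9000 > 1, extinction prob q < 1.
Solve s = exp(mu*(s-1)) iteratively.
q = 0.2328

0.2328


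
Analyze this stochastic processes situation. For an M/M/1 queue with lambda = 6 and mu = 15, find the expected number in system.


rho = 6/15 = 0.4000
L = rho/(1-rho)
= 0.4000/0.6000
= 0.6667

0.6667


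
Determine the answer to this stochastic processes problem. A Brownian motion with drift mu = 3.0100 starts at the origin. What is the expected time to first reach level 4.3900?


Expected first passage time = a/mu
= 4.3900/3.0100
= 1.4585

1.4585


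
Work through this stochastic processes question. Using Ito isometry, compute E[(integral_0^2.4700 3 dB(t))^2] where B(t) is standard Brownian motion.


By Ito isometry: E[(int f dB)^2] = int f^2 dt
= 3^2 * 2.4700
= 9 * 2.4700 = 22.2300

22.2300


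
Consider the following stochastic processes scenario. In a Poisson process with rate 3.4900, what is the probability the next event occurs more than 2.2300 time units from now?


P(X > t) = exp(-lambda * t)
= exp(-3.4900 * 2.2300)
= exp(-7.7827) = 4.1689e-04

4.1689e-04


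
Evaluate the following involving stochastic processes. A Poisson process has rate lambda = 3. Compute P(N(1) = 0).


P(N(t)=k) = (lambda*t)^k * exp(-lambda*t) / k!
lambda*t = 3
= 3^0 * exp(-3) / 0!
= 1 * 0.0498 / 1
= 0.0498

0.0498


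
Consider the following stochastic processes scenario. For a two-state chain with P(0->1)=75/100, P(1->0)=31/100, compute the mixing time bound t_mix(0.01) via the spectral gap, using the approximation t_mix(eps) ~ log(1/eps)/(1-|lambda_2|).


lambda_2 = |1 - p01 - p10| = |1 - 0.7500 - 0.3100| = 0.0600
t_mix ~ log(1/eps)/(1 - |lambda_2|)
= log(100)/(1 - 0.0600) = 4.6052/0.9400
= 4.8991

4.8991


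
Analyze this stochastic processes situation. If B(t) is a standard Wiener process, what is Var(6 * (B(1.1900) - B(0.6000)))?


Var(alpha*(B(t)-B(s))) = alpha^2 * (t-s)
= 6^2 * (1.1900 - 0.6000)
= 36 * 0.5900
= 21.2400

21.2400


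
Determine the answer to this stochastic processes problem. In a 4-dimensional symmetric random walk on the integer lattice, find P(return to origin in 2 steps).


P(return in 2 steps) = P(reverse first step) = 1/(2d)
= 1/8
= 0.1250

0.1250


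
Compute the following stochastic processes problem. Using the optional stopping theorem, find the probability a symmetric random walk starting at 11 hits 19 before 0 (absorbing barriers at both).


By optional stopping theorem: E(M at tau) = M(0) = 11
P(hit 19)*19 + P(hit 0)*0 = 11
P(hit 19) = (11 - 0)/(19 - 0) = 11/19 = 0.5789

0.5789


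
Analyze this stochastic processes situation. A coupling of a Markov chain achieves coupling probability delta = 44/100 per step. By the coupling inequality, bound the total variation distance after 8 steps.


TV distance bound <= (1-delta)^n
= (1 - 0.4400)^8
= 0.5600^8
= 0.0097

0.0097


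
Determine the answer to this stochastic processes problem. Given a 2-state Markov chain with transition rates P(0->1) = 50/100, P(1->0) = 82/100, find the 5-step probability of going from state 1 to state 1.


Computing P^5 by matrix multiplication.
P = [[0.5000, 0.5000], [0.8200, 0.1800]]
After raising P to the power 5:
P^5(1,1) = 0.3767

0.3767


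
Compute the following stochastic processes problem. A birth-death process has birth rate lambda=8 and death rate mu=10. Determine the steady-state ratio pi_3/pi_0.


For birth-death process, pi_n/pi_0 = (lambda/mu)^n
= (8/10)^3
= 0.5120

0.5120


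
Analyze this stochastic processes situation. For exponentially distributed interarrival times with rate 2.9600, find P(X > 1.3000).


P(X > t) = exp(-lambda * t)
= exp(-2.9600 * 1.3000)
= exp(-3.8480) = 0.0213

0.0213


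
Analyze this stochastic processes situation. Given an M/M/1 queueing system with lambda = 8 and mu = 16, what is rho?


rho = lambda/mu
= 8/16
= 0.5000

0.5000


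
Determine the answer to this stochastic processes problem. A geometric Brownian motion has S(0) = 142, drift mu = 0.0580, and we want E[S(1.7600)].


E[S(t)] = S(0) * exp(mu * t)
= 142 * exp(0.0580 * 1.7600)
= 142 * 1.1075
= 157.2610

157.2610


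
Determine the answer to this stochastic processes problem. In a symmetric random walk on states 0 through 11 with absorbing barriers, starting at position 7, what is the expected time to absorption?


For symmetric RW on 0,...,N with absorbing barriers, E(i) = i*(N-i)
E(7) = 7 * 4 = 28

28


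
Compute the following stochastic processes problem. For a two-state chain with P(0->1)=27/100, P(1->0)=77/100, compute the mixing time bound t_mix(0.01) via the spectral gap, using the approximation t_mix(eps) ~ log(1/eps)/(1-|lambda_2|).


lambda_2 = |1 - p01 - p10| = |1 - 0.2700 - 0.7700| = 0.0400
t_mix ~ log(1/eps)/(1 - |lambda_2|)
= log(100)/(1 - 0.0400) = 4.6052/0.9600
= 4.7971

4.7971
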